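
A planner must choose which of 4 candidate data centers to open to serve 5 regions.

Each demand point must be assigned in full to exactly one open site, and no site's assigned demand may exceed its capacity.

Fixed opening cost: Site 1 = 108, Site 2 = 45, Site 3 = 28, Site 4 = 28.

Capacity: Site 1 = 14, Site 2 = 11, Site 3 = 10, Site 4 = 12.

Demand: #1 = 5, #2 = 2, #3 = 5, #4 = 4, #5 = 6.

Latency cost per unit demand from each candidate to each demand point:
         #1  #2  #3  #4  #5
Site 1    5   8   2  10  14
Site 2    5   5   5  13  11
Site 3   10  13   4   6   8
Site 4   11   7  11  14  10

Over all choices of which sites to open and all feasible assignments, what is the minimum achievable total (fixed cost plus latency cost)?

Open {Site 2, Site 3, Site 4}; cheapest assignment that respects the capacities:
  Site 2 (cap 11, load 10): #1, #3 — cost 5×5 + 5×5 = 50
  Site 3 (cap 10, load 10): #4, #5 — cost 4×6 + 6×8 = 72
  Site 4 (cap 12, load 2): #2 — cost 2×7 = 14
  Shipping 136, fixed 101 → total 237.
  Any other capacity-feasible assignment to {Site 2, Site 3, Site 4} ships for at least 136.
Compare {Site 3, Site 4}: its best feasible assignment gives total 252.
Compare {Site 2, Site 4}: its best feasible assignment gives total 253.
Every other set of open sites that can feasibly serve all demand totals ≥ 252 even under its best assignment. Minimum: 237.

237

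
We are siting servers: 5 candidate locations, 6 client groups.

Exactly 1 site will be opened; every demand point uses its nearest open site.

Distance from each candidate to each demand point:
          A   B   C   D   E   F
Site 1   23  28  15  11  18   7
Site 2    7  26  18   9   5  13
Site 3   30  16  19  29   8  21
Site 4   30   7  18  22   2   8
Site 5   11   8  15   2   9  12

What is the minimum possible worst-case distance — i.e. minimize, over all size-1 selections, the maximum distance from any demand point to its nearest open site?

Open {Site 5}.
  Farthest demand point is C at distance 15 (to Site 5); all others are ≤ 15.
With {Site 2} the worst case is 26.
With {Site 1} the worst case is 28.
No size-1 selection achieves below 15.

15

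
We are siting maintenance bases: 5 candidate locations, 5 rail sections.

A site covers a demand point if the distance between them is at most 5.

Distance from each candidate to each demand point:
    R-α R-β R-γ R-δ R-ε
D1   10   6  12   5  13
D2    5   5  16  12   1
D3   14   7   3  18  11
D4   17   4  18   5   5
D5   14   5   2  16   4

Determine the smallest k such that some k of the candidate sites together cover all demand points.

Coverage sets (demand points within 5 of each site):
  D1: {R-δ}
  D2: {R-α, R-β, R-ε}
  D3: {R-γ}
  D4: {R-β, R-δ, R-ε}
  D5: {R-β, R-γ, R-ε}
No 2 sites suffice: every size-2 union leaves at least one demand point uncovered.
But {D1, D2, D3} covers everything, so the minimum is 3.

3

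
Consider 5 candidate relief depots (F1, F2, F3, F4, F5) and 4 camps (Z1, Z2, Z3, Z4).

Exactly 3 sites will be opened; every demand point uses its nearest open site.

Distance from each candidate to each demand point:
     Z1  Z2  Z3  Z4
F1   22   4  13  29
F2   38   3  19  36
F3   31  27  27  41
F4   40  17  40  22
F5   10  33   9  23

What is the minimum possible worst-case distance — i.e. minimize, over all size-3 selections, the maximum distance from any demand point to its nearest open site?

Open {F1, F2, F4}.
  Farthest demand point is Z1 at distance 22 (to F1); all others are ≤ 22.
With {F1, F3, F4} the worst case is 22.
With {F1, F4, F5} the worst case is 22.
No size-3 selection achieves below 22.

22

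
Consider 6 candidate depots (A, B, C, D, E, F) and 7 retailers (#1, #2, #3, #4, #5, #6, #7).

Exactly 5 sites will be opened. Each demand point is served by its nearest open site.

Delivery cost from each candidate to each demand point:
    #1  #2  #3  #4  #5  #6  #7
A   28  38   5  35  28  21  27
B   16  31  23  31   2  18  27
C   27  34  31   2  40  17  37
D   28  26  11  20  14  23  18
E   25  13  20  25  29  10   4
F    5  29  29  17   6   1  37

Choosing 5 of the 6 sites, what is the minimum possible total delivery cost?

Open {A, B, C, E, F}.
  #1→F 5, #2→E 13, #3→A 5, #4→C 2, #5→B 2, #6→F 1, #7→E 4  ⇒ total 32.
Compare {A, C, D, E, F}: total 36.
Compare {B, C, D, E, F}: total 38.
No size-5 selection does better; minimum is 32.

32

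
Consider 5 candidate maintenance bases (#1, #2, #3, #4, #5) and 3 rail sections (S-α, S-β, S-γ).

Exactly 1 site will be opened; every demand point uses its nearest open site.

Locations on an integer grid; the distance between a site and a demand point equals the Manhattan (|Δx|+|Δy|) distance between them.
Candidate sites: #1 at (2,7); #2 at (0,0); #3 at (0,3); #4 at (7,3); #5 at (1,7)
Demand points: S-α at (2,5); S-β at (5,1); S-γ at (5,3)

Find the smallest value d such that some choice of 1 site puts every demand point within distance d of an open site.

7

Open {#3}.
  Farthest demand point is S-β at distance 7 (to #3); all others are ≤ 7.
With {#4} the worst case is 7.
With {#2} the worst case is 8.
No size-1 selection achieves below 7.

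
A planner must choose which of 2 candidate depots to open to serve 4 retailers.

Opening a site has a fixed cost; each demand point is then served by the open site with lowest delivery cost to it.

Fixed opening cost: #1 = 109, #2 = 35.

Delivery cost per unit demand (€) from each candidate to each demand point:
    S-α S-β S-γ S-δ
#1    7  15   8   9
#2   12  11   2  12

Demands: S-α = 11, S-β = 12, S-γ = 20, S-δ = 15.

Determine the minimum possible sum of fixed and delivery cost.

Open {#2}: assign each demand point to its cheapest open site.
  S-α→#2 11×12=132, S-β→#2 12×11=132, S-γ→#2 20×2=40, S-δ→#2 15×12=180
  delivery cost 484, fixed 35 → total 519.
Compare {#1, #2}: delivery cost 384 + fixed 144 = 528.
Compare {#1}: delivery cost 552 + fixed 109 = 661.

519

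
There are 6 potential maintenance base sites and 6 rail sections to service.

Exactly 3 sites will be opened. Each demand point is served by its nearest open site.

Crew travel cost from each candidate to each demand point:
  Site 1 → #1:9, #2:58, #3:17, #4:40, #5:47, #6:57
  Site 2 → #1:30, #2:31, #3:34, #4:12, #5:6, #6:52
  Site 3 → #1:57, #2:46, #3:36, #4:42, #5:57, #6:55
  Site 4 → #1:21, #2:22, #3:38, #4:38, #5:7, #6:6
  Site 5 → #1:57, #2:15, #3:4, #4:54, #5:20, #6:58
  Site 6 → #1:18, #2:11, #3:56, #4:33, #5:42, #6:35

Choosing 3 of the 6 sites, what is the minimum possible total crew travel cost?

Open {Site 2, Site 4, Site 5}.
  #1→Site 4 21, #2→Site 5 15, #3→Site 5 4, #4→Site 2 12, #5→Site 2 6, #6→Site 4 6  ⇒ total 64.
Compare {Site 1, Site 2, Site 4}: total 72.
Compare {Site 1, Site 4, Site 5}: total 79.
No size-3 selection does better; minimum is 64.

64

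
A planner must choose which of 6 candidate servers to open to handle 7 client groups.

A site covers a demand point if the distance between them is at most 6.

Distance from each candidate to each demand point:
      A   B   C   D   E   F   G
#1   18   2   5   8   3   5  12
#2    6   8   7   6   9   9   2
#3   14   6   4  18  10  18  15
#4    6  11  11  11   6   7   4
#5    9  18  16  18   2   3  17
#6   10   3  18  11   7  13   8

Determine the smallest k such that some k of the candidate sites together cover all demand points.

2

Coverage sets (demand points within 6 of each site):
  #1: {B, C, E, F}
  #2: {A, D, G}
  #3: {B, C}
  #4: {A, E, G}
  #5: {E, F}
  #6: {B}
No single site covers all 7 demand points.
But {#1, #2} covers everything, so the minimum is 2.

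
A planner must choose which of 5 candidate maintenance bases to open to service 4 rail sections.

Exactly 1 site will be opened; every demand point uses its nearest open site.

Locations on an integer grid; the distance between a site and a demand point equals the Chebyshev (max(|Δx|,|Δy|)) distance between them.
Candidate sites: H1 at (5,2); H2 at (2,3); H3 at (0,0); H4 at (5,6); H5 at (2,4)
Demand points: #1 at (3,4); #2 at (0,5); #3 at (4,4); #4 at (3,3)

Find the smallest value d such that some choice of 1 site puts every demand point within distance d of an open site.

Open {H2}.
  Farthest demand point is #2 at distance 2 (to H2); all others are ≤ 2.
With {H5} the worst case is 2.
With {H1} the worst case is 5.
No size-1 selection achieves below 2.

2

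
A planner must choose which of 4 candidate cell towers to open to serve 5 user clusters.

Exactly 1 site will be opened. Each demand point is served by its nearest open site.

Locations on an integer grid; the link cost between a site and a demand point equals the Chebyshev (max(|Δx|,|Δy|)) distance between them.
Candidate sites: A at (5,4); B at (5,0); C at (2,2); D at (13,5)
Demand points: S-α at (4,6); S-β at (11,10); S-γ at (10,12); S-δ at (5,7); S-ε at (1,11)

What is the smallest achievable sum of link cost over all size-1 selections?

Open {A}.
  S-α→A 2, S-β→A 6, S-γ→A 8, S-δ→A 3, S-ε→A 7  ⇒ total 26.
Compare {C}: total 37.
Compare {D}: total 41.
No size-1 selection does better; minimum is 26.

26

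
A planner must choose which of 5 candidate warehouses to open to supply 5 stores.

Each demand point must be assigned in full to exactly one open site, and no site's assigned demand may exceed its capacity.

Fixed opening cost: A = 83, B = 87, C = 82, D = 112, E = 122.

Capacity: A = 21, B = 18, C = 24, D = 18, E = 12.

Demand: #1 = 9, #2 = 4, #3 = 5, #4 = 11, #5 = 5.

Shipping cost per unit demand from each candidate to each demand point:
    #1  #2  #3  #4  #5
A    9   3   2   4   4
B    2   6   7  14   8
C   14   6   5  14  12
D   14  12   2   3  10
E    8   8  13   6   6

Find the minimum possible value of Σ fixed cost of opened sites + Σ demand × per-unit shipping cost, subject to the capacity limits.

Open {A, B}; cheapest assignment that respects the capacities:
  A (cap 21, load 21): #3, #4, #5 — cost 5×2 + 11×4 + 5×4 = 74
  B (cap 18, load 13): #1, #2 — cost 9×2 + 4×6 = 42
  Shipping 116, fixed 170 → total 286.
  Any other capacity-feasible assignment to {A, B} ships for at least 116.
Compare {B, D}: its best feasible assignment gives total 324.
Compare {A, D}: its best feasible assignment gives total 351.
Every other set of open sites that can feasibly serve all demand totals ≥ 324 even under its best assignment. Minimum: 286.

286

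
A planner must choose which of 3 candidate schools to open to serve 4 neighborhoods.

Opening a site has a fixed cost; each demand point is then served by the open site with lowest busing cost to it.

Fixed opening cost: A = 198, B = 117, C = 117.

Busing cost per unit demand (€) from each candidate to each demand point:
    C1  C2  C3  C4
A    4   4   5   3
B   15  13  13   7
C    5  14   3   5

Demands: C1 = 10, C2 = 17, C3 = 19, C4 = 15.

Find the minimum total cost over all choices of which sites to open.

Open {A}: assign each demand point to its cheapest open site.
  C1→A 10×4=40, C2→A 17×4=68, C3→A 19×5=95, C4→A 15×3=45
  busing cost 248, fixed 198 → total 446.
Compare {A, C}: busing cost 210 + fixed 315 = 525.
Compare {C}: busing cost 420 + fixed 117 = 537.
Compare {A, B}: busing cost 248 + fixed 315 = 563.
All other subsets cost ≥ 525. Minimum total cost: 446.

446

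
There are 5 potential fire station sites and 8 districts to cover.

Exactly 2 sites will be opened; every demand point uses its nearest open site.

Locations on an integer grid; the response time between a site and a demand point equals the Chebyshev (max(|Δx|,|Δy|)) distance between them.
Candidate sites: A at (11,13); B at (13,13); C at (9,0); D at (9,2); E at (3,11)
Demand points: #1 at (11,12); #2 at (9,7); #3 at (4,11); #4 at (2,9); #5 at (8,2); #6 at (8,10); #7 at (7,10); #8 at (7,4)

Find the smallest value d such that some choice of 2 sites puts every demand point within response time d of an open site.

Open {A, D}.
  Farthest demand point is #3 at response time 7 (to A); all others are ≤ 7.
With {C, E} the worst case is 8.
With {D, E} the worst case is 8.
No size-2 selection achieves below 7.

7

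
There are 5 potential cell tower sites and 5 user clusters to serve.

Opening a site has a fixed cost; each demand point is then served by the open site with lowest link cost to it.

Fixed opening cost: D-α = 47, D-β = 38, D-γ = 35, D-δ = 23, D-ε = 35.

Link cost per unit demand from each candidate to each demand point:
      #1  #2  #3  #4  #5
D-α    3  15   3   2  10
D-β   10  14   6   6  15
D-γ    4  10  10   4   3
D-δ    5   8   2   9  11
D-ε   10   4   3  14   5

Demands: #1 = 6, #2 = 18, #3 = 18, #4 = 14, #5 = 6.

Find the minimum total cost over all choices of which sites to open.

Open {D-α, D-ε}: assign each demand point to its cheapest open site.
  #1→D-α 6×3=18, #2→D-ε 18×4=72, #3→D-α 18×3=54, #4→D-α 14×2=28, #5→D-ε 6×5=30
  link cost 202, fixed 82 → total 284.
Compare {D-α, D-δ, D-ε}: link cost 184 + fixed 105 = 289.
Compare {D-γ, D-ε}: link cost 224 + fixed 70 = 294.
Compare {D-γ, D-δ, D-ε}: link cost 206 + fixed 93 = 299.
All other subsets cost ≥ 289. Minimum total cost: 284.

284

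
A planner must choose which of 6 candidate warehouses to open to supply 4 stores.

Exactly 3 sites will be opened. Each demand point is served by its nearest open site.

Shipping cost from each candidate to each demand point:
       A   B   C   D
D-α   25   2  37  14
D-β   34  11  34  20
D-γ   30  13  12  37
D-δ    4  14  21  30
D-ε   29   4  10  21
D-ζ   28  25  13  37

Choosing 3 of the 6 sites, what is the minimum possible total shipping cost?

30

Open {D-α, D-δ, D-ε}.
  A→D-δ 4, B→D-α 2, C→D-ε 10, D→D-α 14  ⇒ total 30.
Compare {D-α, D-γ, D-δ}: total 32.
Compare {D-α, D-δ, D-ζ}: total 33.
No size-3 selection does better; minimum is 30.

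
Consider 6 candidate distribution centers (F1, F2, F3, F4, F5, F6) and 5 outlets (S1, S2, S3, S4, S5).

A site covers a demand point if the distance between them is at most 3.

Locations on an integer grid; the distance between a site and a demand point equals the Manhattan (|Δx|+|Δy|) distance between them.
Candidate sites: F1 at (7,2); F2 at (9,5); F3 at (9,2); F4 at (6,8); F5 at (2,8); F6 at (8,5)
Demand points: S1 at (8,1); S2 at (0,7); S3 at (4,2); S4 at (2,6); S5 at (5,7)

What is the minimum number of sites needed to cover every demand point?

3

Coverage sets (demand points within 3 of each site):
  F1: {S1, S3}
  F2: {}
  F3: {S1}
  F4: {S5}
  F5: {S2, S4}
  F6: {}
No 2 sites suffice: every size-2 union leaves at least one demand point uncovered.
But {F1, F4, F5} covers everything, so the minimum is 3.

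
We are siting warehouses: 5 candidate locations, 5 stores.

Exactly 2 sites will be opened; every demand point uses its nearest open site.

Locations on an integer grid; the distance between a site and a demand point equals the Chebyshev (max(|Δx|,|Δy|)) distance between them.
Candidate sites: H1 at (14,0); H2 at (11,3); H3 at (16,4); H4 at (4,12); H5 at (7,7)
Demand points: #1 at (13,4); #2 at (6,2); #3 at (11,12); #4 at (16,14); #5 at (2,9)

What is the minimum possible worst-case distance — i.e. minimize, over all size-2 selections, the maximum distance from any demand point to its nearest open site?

Open {H1, H5}.
  Farthest demand point is #4 at distance 9 (to H5); all others are ≤ 9.
With {H2, H5} the worst case is 9.
With {H3, H5} the worst case is 9.
No size-2 selection achieves below 9.

9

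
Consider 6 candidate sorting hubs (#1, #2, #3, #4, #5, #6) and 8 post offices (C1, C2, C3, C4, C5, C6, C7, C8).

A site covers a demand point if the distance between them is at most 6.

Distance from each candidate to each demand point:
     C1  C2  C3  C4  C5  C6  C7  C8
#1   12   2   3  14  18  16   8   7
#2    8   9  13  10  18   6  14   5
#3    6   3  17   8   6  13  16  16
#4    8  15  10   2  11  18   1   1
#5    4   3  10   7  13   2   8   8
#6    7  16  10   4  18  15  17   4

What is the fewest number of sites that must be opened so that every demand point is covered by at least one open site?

Coverage sets (demand points within 6 of each site):
  #1: {C2, C3}
  #2: {C6, C8}
  #3: {C1, C2, C5}
  #4: {C4, C7, C8}
  #5: {C1, C2, C6}
  #6: {C4, C8}
No 3 sites suffice: every size-3 union leaves at least one demand point uncovered.
But {#1, #2, #3, #4} covers everything, so the minimum is 4.

4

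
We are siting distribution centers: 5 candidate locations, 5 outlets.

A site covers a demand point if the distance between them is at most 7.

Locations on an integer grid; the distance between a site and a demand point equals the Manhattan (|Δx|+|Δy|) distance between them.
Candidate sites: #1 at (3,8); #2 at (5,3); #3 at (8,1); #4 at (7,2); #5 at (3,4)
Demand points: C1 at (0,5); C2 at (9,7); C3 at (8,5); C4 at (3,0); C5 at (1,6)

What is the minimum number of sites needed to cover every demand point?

Coverage sets (demand points within 7 of each site):
  #1: {C1, C2, C5}
  #2: {C1, C3, C4, C5}
  #3: {C2, C3, C4}
  #4: {C2, C3, C4}
  #5: {C1, C3, C4, C5}
No single site covers all 5 demand points.
But {#1, #2} covers everything, so the minimum is 2.

2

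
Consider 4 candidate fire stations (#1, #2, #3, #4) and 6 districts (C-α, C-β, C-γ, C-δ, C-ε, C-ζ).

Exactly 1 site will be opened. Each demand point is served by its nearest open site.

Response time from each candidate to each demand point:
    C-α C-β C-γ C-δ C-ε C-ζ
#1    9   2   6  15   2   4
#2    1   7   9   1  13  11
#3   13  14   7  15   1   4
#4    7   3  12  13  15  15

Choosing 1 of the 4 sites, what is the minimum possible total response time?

Open {#1}.
  C-α→#1 9, C-β→#1 2, C-γ→#1 6, C-δ→#1 15, C-ε→#1 2, C-ζ→#1 4  ⇒ total 38.
Compare {#2}: total 42.
Compare {#3}: total 54.
No size-1 selection does better; minimum is 38.

38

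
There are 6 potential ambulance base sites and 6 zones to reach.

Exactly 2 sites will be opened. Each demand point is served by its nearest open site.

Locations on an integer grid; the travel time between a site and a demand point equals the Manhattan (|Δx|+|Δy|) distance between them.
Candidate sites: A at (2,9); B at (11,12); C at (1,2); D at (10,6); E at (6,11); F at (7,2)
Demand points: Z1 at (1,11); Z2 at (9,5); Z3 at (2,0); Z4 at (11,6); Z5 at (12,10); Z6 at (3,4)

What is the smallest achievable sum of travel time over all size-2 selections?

Open {C, D}.
  Z1→C 9, Z2→D 2, Z3→C 3, Z4→D 1, Z5→D 6, Z6→C 4  ⇒ total 25.
Compare {A, D}: total 27.
Compare {B, C}: total 34.
No size-2 selection does better; minimum is 25.

25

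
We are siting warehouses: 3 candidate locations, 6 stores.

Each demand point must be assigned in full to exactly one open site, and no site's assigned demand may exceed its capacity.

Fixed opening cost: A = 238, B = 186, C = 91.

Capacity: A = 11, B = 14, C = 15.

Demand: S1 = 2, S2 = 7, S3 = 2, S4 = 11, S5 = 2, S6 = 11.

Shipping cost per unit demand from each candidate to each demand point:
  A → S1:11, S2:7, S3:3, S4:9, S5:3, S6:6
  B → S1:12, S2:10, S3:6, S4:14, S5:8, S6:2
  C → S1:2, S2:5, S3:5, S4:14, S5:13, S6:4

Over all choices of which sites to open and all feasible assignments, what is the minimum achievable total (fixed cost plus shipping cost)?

Open {A, B, C}; cheapest assignment that respects the capacities:
  A (cap 11, load 11): S4 — cost 11×9 = 99
  B (cap 14, load 13): S5, S6 — cost 2×8 + 11×2 = 38
  C (cap 15, load 11): S1, S2, S3 — cost 2×2 + 7×5 + 2×5 = 49
  Shipping 186, fixed 515 → total 701.
  Any other capacity-feasible assignment to {A, B, C} ships for at least 186.
Total demand is 35 and no other set of sites has combined capacity ≥ 35, so {A, B, C} is the only feasible choice of open sites. Minimum: 701.

701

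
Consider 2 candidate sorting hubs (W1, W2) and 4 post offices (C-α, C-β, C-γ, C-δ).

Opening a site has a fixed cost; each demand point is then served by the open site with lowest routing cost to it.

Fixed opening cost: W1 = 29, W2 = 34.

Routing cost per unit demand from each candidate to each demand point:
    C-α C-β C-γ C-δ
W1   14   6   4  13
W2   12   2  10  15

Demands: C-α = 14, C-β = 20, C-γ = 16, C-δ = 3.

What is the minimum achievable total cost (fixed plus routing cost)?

374

Open {W1, W2}: assign each demand point to its cheapest open site.
  C-α→W2 14×12=168, C-β→W2 20×2=40, C-γ→W1 16×4=64, C-δ→W1 3×13=39
  routing cost 311, fixed 63 → total 374.
Compare {W2}: routing cost 413 + fixed 34 = 447.
Compare {W1}: routing cost 419 + fixed 29 = 448.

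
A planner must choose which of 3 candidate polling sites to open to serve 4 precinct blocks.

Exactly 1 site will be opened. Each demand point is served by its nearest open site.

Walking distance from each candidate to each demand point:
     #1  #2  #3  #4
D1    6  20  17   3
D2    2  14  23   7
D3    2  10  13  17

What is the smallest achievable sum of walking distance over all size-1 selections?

42

Open {D3}.
  #1→D3 2, #2→D3 10, #3→D3 13, #4→D3 17  ⇒ total 42.
Compare {D1}: total 46.
Compare {D2}: total 46.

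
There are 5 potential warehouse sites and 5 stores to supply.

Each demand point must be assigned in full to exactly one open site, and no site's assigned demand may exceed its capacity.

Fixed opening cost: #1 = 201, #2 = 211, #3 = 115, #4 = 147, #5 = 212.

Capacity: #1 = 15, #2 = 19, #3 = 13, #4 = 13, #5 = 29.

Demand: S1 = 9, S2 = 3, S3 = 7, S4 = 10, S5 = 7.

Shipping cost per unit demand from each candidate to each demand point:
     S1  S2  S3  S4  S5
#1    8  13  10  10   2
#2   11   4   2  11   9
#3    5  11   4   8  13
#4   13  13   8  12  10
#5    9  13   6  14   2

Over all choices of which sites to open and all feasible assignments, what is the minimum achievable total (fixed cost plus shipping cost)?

577

Open {#3, #5}; cheapest assignment that respects the capacities:
  #3 (cap 13, load 13): S2, S4 — cost 3×11 + 10×8 = 113
  #5 (cap 29, load 23): S1, S3, S5 — cost 9×9 + 7×6 + 7×2 = 137
  Shipping 250, fixed 327 → total 577.
  Any other capacity-feasible assignment to {#3, #5} ships for at least 250.
Compare {#4, #5}: its best feasible assignment gives total 655.
Compare {#2, #5}: its best feasible assignment gives total 681.
Every other set of open sites that can feasibly serve all demand totals ≥ 655 even under its best assignment. Minimum: 577.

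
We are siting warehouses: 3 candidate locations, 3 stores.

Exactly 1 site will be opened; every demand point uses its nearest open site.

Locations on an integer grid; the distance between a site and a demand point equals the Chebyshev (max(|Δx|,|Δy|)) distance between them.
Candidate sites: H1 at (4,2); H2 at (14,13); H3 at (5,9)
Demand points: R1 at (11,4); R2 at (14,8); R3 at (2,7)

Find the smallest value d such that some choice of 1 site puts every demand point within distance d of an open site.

Open {H3}.
  Farthest demand point is R2 at distance 9 (to H3); all others are ≤ 9.
With {H1} the worst case is 10.
With {H2} the worst case is 12.
No size-1 selection achieves below 9.

9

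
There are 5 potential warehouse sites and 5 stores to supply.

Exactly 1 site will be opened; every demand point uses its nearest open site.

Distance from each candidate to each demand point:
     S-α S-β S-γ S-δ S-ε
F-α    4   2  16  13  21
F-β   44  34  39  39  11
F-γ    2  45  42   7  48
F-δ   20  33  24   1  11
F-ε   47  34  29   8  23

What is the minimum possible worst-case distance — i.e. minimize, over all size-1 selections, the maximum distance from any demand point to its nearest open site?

21

Open {F-α}.
  Farthest demand point is S-ε at distance 21 (to F-α); all others are ≤ 21.
With {F-δ} the worst case is 33.
With {F-β} the worst case is 44.
No size-1 selection achieves below 21.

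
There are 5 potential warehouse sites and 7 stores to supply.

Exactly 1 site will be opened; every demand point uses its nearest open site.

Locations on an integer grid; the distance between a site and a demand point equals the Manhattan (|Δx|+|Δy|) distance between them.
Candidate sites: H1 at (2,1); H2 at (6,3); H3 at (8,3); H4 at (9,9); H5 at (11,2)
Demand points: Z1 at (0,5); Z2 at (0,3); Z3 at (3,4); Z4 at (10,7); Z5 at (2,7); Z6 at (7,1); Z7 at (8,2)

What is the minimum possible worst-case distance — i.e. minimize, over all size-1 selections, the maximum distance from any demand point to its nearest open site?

8

Open {H2}.
  Farthest demand point is Z1 at distance 8 (to H2); all others are ≤ 8.
With {H3} the worst case is 10.
With {H1} the worst case is 14.
No size-1 selection achieves below 8.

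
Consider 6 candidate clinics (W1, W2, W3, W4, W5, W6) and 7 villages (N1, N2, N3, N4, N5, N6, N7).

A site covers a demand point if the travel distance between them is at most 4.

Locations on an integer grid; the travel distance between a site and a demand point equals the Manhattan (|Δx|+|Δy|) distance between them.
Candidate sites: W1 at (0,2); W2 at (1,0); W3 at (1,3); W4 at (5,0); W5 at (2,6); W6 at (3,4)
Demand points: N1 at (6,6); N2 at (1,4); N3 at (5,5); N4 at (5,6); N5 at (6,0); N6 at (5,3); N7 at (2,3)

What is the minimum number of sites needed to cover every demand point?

2

Coverage sets (demand points within 4 of each site):
  W1: {N2, N7}
  W2: {N2, N7}
  W3: {N2, N6, N7}
  W4: {N5, N6}
  W5: {N1, N2, N3, N4, N7}
  W6: {N2, N3, N4, N6, N7}
No single site covers all 7 demand points.
But {W4, W5} covers everything, so the minimum is 2.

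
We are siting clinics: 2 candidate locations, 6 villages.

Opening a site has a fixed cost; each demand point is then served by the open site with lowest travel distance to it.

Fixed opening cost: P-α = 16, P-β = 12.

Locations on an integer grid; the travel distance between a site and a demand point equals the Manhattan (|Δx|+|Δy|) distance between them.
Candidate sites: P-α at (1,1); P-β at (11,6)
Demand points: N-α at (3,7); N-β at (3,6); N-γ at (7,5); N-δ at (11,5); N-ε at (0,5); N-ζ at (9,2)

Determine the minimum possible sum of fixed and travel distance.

Open {P-β}: assign each demand point to its cheapest open site.
  N-α→P-β 9, N-β→P-β 8, N-γ→P-β 5, N-δ→P-β 1, N-ε→P-β 12, N-ζ→P-β 6
  travel distance 41, fixed 12 → total 53.
Compare {P-α, P-β}: travel distance 32 + fixed 28 = 60.
Compare {P-α}: travel distance 53 + fixed 16 = 69.

53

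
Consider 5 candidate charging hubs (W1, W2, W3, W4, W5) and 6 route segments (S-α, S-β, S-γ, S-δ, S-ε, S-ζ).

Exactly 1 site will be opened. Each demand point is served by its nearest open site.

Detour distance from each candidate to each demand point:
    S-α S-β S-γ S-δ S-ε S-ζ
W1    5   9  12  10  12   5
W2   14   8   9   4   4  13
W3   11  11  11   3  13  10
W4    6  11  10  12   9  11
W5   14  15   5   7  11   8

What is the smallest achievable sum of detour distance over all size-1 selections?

52

Open {W2}.
  S-α→W2 14, S-β→W2 8, S-γ→W2 9, S-δ→W2 4, S-ε→W2 4, S-ζ→W2 13  ⇒ total 52.
Compare {W1}: total 53.
Compare {W3}: total 59.
No size-1 selection does better; minimum is 52.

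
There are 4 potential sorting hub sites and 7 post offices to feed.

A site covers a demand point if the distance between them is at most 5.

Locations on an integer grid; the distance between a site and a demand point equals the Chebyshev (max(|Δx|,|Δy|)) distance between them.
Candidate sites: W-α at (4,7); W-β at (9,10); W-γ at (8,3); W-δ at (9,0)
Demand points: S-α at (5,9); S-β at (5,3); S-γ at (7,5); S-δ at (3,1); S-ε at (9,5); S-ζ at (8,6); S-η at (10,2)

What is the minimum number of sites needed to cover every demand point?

Coverage sets (demand points within 5 of each site):
  W-α: {S-α, S-β, S-γ, S-ε, S-ζ}
  W-β: {S-α, S-γ, S-ε, S-ζ}
  W-γ: {S-β, S-γ, S-δ, S-ε, S-ζ, S-η}
  W-δ: {S-β, S-γ, S-ε, S-η}
No single site covers all 7 demand points.
But {W-α, W-γ} covers everything, so the minimum is 2.

2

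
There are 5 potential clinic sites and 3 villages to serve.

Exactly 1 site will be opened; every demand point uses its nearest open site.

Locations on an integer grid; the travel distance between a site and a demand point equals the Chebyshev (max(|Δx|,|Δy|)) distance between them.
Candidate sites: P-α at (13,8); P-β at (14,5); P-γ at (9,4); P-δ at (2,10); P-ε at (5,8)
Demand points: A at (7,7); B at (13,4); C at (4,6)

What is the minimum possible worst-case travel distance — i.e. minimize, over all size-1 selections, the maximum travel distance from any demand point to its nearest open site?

5

Open {P-γ}.
  Farthest demand point is C at travel distance 5 (to P-γ); all others are ≤ 5.
With {P-ε} the worst case is 8.
With {P-α} the worst case is 9.
No size-1 selection achieves below 5.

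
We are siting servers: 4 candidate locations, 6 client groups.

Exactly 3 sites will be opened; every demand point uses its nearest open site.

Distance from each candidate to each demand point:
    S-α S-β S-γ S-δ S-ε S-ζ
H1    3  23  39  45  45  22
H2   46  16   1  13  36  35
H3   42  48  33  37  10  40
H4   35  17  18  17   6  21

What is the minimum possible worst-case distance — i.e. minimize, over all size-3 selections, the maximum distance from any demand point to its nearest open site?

Open {H1, H2, H4}.
  Farthest demand point is S-ζ at distance 21 (to H4); all others are ≤ 21.
With {H1, H3, H4} the worst case is 21.
With {H1, H2, H3} the worst case is 22.
No size-3 selection achieves below 21.

21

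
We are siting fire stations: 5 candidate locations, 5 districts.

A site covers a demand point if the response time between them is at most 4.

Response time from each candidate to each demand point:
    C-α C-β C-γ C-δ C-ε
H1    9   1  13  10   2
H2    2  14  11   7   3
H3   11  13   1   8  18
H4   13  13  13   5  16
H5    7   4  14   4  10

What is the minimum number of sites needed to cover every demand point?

3

Coverage sets (demand points within 4 of each site):
  H1: {C-β, C-ε}
  H2: {C-α, C-ε}
  H3: {C-γ}
  H4: {}
  H5: {C-β, C-δ}
No 2 sites suffice: every size-2 union leaves at least one demand point uncovered.
But {H2, H3, H5} covers everything, so the minimum is 3.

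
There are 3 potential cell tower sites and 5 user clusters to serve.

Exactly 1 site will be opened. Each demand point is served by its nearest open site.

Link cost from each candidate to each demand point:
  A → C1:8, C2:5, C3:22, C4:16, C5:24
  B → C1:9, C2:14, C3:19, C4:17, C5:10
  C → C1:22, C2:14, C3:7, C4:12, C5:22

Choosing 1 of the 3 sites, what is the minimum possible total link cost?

69

Open {B}.
  C1→B 9, C2→B 14, C3→B 19, C4→B 17, C5→B 10  ⇒ total 69.
Compare {A}: total 75.
Compare {C}: total 77.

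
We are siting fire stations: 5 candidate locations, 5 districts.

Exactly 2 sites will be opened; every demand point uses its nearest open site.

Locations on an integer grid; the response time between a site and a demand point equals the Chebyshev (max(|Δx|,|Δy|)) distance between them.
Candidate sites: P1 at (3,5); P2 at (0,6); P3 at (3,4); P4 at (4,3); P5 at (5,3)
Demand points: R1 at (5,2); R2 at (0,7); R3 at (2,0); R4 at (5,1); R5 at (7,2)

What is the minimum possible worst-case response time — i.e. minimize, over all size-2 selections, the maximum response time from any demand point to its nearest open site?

3

Open {P1, P4}.
  Farthest demand point is R2 at response time 3 (to P1); all others are ≤ 3.
With {P1, P5} the worst case is 3.
With {P2, P4} the worst case is 3.
No size-2 selection achieves below 3.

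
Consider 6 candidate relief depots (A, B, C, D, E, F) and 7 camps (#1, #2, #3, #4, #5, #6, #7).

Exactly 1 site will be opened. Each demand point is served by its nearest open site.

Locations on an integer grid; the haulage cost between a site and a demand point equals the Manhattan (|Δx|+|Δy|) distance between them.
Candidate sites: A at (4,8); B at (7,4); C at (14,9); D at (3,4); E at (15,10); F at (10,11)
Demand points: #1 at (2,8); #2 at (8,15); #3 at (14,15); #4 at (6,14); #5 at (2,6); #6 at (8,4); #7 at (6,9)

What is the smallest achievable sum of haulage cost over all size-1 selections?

Open {A}.
  #1→A 2, #2→A 11, #3→A 17, #4→A 8, #5→A 4, #6→A 8, #7→A 3  ⇒ total 53.
Compare {F}: total 60.
Compare {B}: total 64.
No size-1 selection does better; minimum is 53.

53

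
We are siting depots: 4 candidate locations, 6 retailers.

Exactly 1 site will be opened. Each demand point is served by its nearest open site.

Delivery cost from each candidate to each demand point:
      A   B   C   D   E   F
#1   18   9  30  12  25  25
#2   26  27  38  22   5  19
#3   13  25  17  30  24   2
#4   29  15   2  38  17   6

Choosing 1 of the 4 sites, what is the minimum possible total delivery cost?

107

Open {#4}.
  A→#4 29, B→#4 15, C→#4 2, D→#4 38, E→#4 17, F→#4 6  ⇒ total 107.
Compare {#3}: total 111.
Compare {#1}: total 119.
No size-1 selection does better; minimum is 107.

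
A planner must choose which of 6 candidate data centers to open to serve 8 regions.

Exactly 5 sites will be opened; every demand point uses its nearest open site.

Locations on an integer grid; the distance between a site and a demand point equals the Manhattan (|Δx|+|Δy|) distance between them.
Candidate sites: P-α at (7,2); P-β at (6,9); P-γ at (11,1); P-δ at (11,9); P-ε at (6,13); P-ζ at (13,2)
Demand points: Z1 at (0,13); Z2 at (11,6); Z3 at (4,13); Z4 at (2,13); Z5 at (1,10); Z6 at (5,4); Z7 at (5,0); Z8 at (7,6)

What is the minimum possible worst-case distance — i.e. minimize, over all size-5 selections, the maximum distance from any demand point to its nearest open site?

Open {P-α, P-β, P-γ, P-δ, P-ε}.
  Farthest demand point is Z1 at distance 6 (to P-ε); all others are ≤ 6.
With {P-α, P-β, P-γ, P-ε, P-ζ} the worst case is 6.
With {P-α, P-β, P-δ, P-ε, P-ζ} the worst case is 6.
No size-5 selection achieves below 6.

6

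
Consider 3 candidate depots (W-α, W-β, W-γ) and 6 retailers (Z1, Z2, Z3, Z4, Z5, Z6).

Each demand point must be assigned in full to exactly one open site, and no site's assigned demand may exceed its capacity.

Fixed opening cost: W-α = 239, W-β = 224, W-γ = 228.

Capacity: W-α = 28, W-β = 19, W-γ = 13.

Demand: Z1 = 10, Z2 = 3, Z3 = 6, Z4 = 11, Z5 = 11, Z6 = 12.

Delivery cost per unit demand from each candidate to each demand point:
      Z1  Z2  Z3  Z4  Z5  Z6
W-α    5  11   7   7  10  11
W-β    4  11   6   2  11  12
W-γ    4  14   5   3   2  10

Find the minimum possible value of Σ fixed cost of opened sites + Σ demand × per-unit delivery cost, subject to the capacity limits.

986

Open {W-α, W-β, W-γ}; cheapest assignment that respects the capacities:
  W-α (cap 28, load 25): Z1, Z2, Z6 — cost 10×5 + 3×11 + 12×11 = 215
  W-β (cap 19, load 17): Z3, Z4 — cost 6×6 + 11×2 = 58
  W-γ (cap 13, load 11): Z5 — cost 11×2 = 22
  Shipping 295, fixed 691 → total 986.
  Any other capacity-feasible assignment to {W-α, W-β, W-γ} ships for at least 295.
Total demand is 53 and no other set of sites has combined capacity ≥ 53, so {W-α, W-β, W-γ} is the only feasible choice of open sites. Minimum: 986.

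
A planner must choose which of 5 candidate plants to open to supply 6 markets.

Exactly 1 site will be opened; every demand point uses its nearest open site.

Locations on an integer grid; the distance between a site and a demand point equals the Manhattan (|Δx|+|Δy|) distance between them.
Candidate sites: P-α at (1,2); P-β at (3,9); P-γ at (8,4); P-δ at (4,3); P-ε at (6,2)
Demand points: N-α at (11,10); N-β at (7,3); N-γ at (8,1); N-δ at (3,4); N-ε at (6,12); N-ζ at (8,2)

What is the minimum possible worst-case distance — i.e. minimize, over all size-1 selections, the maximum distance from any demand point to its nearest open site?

Open {P-γ}.
  Farthest demand point is N-ε at distance 10 (to P-γ); all others are ≤ 10.
With {P-β} the worst case is 13.
With {P-ε} the worst case is 13.
No size-1 selection achieves below 10.

10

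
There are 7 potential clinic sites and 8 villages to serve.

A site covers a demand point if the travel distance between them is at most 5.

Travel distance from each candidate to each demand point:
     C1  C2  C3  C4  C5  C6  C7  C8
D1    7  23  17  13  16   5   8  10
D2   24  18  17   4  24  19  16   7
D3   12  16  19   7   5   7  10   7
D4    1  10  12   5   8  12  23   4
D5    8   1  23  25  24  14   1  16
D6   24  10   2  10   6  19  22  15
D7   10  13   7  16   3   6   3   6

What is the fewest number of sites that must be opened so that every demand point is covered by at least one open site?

5

Coverage sets (demand points within 5 of each site):
  D1: {C6}
  D2: {C4}
  D3: {C5}
  D4: {C1, C4, C8}
  D5: {C2, C7}
  D6: {C3}
  D7: {C5, C7}
No 4 sites suffice: every size-4 union leaves at least one demand point uncovered.
But {D1, D3, D4, D5, D6} covers everything, so the minimum is 5.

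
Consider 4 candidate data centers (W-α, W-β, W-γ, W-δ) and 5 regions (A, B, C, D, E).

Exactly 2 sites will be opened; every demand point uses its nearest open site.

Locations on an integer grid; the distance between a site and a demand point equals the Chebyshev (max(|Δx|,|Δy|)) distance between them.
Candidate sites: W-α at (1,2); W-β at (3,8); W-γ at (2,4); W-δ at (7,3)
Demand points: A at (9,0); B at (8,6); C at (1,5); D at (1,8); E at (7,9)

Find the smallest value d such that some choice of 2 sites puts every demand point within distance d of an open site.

4

Open {W-β, W-δ}.
  Farthest demand point is E at distance 4 (to W-β); all others are ≤ 4.
With {W-γ, W-δ} the worst case is 5.
With {W-α, W-δ} the worst case is 6.
No size-2 selection achieves below 4.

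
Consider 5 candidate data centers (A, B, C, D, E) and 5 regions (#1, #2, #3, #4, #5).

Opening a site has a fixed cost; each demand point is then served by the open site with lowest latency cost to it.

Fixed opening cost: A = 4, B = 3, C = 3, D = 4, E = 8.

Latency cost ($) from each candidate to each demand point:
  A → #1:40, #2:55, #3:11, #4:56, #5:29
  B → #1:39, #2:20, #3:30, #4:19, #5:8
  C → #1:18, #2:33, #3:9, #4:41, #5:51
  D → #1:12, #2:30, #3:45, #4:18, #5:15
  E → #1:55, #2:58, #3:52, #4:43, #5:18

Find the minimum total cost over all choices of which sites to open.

77

Open {B, C, D}: assign each demand point to its cheapest open site.
  #1→D 12, #2→B 20, #3→C 9, #4→D 18, #5→B 8
  latency cost 67, fixed 10 → total 77.
Compare {B, C}: latency cost 74 + fixed 6 = 80.
Compare {A, B, D}: latency cost 69 + fixed 11 = 80.
Compare {A, B, C, D}: latency cost 67 + fixed 14 = 81.
All other subsets cost ≥ 80. Minimum total cost: 77.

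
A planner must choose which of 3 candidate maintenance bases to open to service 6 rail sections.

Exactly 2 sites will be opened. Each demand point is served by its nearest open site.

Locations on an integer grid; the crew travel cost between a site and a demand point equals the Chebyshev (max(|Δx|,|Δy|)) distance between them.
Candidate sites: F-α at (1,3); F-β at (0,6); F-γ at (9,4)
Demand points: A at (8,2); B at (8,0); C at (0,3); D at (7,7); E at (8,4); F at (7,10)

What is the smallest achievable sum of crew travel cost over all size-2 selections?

Open {F-α, F-γ}.
  A→F-γ 2, B→F-γ 4, C→F-α 1, D→F-γ 3, E→F-γ 1, F→F-γ 6  ⇒ total 17.
Compare {F-β, F-γ}: total 19.
Compare {F-α, F-β}: total 35.

17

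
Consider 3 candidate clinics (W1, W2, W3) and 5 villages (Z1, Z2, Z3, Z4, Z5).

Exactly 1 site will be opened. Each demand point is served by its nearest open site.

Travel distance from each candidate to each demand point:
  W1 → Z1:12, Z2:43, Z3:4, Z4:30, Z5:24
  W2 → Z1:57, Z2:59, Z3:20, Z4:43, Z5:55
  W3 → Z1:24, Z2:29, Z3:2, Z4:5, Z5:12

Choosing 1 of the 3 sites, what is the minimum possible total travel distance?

Open {W3}.
  Z1→W3 24, Z2→W3 29, Z3→W3 2, Z4→W3 5, Z5→W3 12  ⇒ total 72.
Compare {W1}: total 113.
Compare {W2}: total 234.

72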